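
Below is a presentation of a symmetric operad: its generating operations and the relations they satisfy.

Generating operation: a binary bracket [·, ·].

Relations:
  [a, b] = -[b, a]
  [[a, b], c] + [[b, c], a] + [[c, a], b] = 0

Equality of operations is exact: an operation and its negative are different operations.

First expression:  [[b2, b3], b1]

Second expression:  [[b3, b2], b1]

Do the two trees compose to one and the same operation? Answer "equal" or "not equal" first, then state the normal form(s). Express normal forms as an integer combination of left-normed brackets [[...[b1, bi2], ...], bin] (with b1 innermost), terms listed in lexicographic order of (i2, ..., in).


not equal — first -[[b1, b2], b3] + [[b1, b3], b2], second [[b1, b2], b3] - [[b1, b3], b2]

Reducing the first expression gives -[[b1, b2], b3] + [[b1, b3], b2]
Reducing the second expression gives [[b1, b2], b3] - [[b1, b3], b2]
They disagree, so not equal.


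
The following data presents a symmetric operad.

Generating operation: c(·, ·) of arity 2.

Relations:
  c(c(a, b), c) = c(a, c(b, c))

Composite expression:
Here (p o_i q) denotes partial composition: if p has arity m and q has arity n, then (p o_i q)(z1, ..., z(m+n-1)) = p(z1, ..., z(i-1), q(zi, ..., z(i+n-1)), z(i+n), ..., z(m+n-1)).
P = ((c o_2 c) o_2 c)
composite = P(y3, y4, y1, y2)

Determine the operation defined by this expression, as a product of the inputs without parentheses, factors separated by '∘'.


y3 ∘ y4 ∘ y1 ∘ y2

All parenthesizations of c agree; list the y-inputs left to right.
c(y4, y1) flattens to y4 ∘ y1
c(c(y4, y1), y2) flattens to y4 ∘ y1 ∘ y2
c(y3, c(c(y4, y1), y2)) flattens to y3 ∘ y4 ∘ y1 ∘ y2


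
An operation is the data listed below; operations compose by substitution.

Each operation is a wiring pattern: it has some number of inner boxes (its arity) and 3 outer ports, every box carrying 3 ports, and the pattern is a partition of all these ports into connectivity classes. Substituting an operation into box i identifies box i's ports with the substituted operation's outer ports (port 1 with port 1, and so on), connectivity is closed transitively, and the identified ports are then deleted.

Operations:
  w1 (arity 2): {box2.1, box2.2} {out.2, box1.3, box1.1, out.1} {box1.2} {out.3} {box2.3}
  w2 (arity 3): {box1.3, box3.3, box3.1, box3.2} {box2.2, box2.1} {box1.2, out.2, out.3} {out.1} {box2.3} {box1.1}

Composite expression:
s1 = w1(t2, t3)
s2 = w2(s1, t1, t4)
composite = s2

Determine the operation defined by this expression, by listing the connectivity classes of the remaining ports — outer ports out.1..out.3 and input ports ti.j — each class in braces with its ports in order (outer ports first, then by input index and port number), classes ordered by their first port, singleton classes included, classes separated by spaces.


{out.1} {out.2, out.3, t2.1, t2.3} {t1.1, t1.2} {t1.3} {t2.2} {t3.1, t3.2} {t3.3} {t4.1, t4.2, t4.3}

After gluing at w2, chains via deleted ports link the t-ports.
composing w1 on (t2, t3), with out.j its own outer ports: {out.1, out.2, t2.1, t2.3} {out.3} {t2.2} {t3.1, t3.2} {t3.3}
composing w2 on (t2, t3, t1, t4), with out.j its own outer ports: {out.1} {out.2, out.3, t2.1, t2.3} {t1.1, t1.2} {t1.3} {t2.2} {t3.1, t3.2} {t3.3} {t4.1, t4.2, t4.3}


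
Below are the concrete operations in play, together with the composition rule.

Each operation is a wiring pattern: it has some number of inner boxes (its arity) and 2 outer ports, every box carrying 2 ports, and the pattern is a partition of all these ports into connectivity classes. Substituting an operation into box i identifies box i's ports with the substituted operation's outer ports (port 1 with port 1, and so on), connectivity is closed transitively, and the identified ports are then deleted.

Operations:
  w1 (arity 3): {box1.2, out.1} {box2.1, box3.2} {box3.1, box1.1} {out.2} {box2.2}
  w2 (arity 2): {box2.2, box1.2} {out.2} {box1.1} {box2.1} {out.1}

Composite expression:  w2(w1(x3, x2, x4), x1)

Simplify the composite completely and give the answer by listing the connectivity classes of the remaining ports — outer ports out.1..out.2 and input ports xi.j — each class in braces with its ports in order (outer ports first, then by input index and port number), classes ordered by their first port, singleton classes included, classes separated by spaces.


{out.1} {out.2} {x1.1} {x1.2} {x2.1, x4.2} {x2.2} {x3.1, x4.1} {x3.2}

Connectivity passes through glued w2-boundaries; trace each wire chain.
w1 over (x3, x2, x4) gives {out.1, x3.2} {out.2} {x2.1, x4.2} {x2.2} {x3.1, x4.1}, out.j being that stage's outer ports
w2 over (x3, x2, x4, x1) gives {out.1} {out.2} {x1.1} {x1.2} {x2.1, x4.2} {x2.2} {x3.1, x4.1} {x3.2}, out.j being that stage's outer ports


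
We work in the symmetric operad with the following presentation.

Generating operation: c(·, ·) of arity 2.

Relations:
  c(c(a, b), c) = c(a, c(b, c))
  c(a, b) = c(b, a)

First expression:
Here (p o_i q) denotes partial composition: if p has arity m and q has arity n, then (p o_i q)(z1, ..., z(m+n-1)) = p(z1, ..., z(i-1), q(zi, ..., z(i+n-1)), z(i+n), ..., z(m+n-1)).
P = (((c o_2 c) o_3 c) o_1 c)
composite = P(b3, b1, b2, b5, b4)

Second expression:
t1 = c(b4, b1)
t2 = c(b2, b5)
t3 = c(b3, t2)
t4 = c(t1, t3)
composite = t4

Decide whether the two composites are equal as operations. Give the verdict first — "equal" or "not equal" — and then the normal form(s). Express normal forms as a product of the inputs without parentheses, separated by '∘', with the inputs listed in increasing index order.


equal; the common form is b1 ∘ b2 ∘ b3 ∘ b4 ∘ b5

Normal form of the first expression: b1 ∘ b2 ∘ b3 ∘ b4 ∘ b5
Normal form of the second expression: b1 ∘ b2 ∘ b3 ∘ b4 ∘ b5
The normal forms match — equal.


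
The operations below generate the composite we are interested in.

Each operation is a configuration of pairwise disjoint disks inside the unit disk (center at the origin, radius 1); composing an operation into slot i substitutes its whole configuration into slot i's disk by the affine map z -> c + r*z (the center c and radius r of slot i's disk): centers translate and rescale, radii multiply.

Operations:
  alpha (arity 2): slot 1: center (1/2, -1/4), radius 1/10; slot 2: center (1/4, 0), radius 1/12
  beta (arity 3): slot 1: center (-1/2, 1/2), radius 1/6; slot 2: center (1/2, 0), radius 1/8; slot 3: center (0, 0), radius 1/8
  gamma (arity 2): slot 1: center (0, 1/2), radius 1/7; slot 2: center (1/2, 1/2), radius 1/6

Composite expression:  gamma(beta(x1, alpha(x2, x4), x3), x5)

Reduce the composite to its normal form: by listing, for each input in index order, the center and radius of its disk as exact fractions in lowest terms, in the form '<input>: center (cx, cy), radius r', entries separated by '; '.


x1: center (-1/14, 4/7), radius 1/42; x2: center (9/112, 111/224), radius 1/560; x3: center (0, 1/2), radius 1/56; x4: center (17/224, 1/2), radius 1/672; x5: center (1/2, 1/2), radius 1/6

Affine substitution under gamma: radii multiply and x-centers shift.
x1 passes through 2 substitutions, ending at center (-1/14, 4/7), radius 1/42
x2 passes through 3 substitutions, ending at center (9/112, 111/224), radius 1/560
x4 passes through 3 substitutions, ending at center (17/224, 1/2), radius 1/672
x3 passes through 2 substitutions, ending at center (0, 1/2), radius 1/56
x5 passes through 1 substitution, ending at center (1/2, 1/2), radius 1/6


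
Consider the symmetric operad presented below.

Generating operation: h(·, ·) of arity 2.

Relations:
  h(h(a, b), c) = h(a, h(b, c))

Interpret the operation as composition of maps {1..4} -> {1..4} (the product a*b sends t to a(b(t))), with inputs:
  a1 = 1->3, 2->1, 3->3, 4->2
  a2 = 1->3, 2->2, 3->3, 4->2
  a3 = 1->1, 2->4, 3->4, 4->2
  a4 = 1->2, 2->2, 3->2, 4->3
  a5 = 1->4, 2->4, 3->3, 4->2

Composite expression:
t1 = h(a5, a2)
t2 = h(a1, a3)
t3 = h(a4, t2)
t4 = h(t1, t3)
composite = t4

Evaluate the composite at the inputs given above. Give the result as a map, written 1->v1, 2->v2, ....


h(a5, a2) = 1->3, 2->4, 3->3, 4->4
h(a1, a3) = 1->3, 2->2, 3->2, 4->1
h(a4, h(a1, a3)) = 1->2, 2->2, 3->2, 4->2
h(h(a5, a2), h(a4, h(a1, a3))) = 1->4, 2->4, 3->4, 4->4

1->4, 2->4, 3->4, 4->4


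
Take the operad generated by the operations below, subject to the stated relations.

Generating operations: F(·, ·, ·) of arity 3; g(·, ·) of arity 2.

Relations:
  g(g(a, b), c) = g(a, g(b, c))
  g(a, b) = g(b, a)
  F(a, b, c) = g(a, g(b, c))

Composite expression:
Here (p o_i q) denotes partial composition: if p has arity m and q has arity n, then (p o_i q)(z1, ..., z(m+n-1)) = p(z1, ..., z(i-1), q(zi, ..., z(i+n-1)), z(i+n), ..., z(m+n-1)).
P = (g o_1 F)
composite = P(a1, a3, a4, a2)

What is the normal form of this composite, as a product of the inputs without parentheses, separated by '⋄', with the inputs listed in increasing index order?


a1 ⋄ a2 ⋄ a3 ⋄ a4

Key point: g commutes, so take the a-inputs in any fixed order.
F(a1, a3, a4) reduces to a1 ⋄ a3 ⋄ a4
g(F(a1, a3, a4), a2) reduces to a1 ⋄ a3 ⋄ a4 ⋄ a2
the factors in increasing index order: a1 ⋄ a2 ⋄ a3 ⋄ a4


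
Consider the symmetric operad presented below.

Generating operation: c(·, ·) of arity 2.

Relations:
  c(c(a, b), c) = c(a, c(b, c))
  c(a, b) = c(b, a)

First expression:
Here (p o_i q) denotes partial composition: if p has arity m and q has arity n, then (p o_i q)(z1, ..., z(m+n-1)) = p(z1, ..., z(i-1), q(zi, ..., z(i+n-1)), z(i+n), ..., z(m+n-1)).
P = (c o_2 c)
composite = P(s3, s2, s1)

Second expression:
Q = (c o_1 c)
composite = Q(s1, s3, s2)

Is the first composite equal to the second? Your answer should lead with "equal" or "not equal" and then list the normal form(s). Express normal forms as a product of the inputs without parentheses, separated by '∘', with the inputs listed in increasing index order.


Normal form of the first expression: s1 ∘ s2 ∘ s3
Normal form of the second expression: s1 ∘ s2 ∘ s3
Identical normal forms: equal.

equal; both compose to s1 ∘ s2 ∘ s3


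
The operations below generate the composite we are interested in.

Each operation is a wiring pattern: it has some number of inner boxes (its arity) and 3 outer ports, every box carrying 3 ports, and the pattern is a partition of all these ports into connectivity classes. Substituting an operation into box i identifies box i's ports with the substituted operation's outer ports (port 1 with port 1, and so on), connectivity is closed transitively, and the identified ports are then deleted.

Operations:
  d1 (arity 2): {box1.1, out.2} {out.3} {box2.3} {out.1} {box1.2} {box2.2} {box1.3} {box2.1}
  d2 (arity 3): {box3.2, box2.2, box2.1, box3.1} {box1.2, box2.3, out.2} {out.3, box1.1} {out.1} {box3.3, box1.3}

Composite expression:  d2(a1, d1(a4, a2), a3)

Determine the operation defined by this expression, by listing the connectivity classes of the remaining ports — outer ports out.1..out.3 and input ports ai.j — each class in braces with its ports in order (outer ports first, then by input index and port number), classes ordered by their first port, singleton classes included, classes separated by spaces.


{out.1} {out.2, a1.2} {out.3, a1.1} {a1.3, a3.3} {a2.1} {a2.2} {a2.3} {a3.1, a3.2, a4.1} {a4.2} {a4.3}

Two ports join when wires chain via d2-identified ports.
d1 over (a4, a2) gives {out.1} {out.2, a4.1} {out.3} {a2.1} {a2.2} {a2.3} {a4.2} {a4.3}, out.j being that stage's outer ports
d2 over (a1, a4, a2, a3) gives {out.1} {out.2, a1.2} {out.3, a1.1} {a1.3, a3.3} {a2.1} {a2.2} {a2.3} {a3.1, a3.2, a4.1} {a4.2} {a4.3}, out.j being that stage's outer ports


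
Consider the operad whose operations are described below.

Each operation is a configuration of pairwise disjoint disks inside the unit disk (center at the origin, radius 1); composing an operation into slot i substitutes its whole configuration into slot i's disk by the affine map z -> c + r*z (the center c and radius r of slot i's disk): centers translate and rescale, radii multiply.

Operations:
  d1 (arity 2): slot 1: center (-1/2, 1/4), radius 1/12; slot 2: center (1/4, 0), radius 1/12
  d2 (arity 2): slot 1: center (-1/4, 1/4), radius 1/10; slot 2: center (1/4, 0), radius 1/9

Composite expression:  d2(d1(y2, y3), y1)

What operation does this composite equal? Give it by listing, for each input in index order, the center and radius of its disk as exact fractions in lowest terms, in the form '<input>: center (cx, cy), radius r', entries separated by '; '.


Follow each y-input down from d2: c' goes to c + r*c', radius to r*r'.
y2 passes through 2 substitutions, ending at center (-3/10, 11/40), radius 1/120
y3 passes through 2 substitutions, ending at center (-9/40, 1/4), radius 1/120
y1 passes through 1 substitution, ending at center (1/4, 0), radius 1/9

y1: center (1/4, 0), radius 1/9; y2: center (-3/10, 11/40), radius 1/120; y3: center (-9/40, 1/4), radius 1/120


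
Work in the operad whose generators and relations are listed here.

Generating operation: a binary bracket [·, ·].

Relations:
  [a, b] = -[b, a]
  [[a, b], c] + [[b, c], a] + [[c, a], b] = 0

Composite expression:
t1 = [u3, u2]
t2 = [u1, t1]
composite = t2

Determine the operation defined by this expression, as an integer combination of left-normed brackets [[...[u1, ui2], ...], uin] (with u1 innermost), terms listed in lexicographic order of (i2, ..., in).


-[[u1, u2], u3] + [[u1, u3], u2]

Left-normed coefficients sit on the u1-initial expansion words.
Composite bracket: [u1, [u3, u2]]
Each bracket splits as ab - ba, giving 4 signed words (2^2 = 4).
The u1-initial words carry the normal form:
  u1u2u3 (sign -1) contributes -[[u1, u2], u3]
  u1u3u2 (sign +1) contributes +[[u1, u3], u2]


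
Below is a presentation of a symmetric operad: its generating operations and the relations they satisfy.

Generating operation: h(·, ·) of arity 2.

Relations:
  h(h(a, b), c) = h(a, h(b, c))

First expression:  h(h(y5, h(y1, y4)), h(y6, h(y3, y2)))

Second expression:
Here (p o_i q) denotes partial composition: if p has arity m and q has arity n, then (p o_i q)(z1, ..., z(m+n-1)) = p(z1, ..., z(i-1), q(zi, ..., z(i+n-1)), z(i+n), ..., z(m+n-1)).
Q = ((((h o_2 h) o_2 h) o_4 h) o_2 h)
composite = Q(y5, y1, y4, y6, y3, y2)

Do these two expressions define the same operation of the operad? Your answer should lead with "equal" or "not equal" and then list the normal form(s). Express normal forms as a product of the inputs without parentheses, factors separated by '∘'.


The first expression reduces to y5 ∘ y1 ∘ y4 ∘ y6 ∘ y3 ∘ y2
The second expression reduces to y5 ∘ y1 ∘ y4 ∘ y6 ∘ y3 ∘ y2
The normal forms match — equal.

equal; the common form is y5 ∘ y1 ∘ y4 ∘ y6 ∘ y3 ∘ y2


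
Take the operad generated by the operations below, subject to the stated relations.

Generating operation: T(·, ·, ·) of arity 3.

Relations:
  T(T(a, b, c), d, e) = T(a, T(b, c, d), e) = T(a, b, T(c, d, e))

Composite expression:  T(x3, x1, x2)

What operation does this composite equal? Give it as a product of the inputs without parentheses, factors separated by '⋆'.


x3 ⋆ x1 ⋆ x2


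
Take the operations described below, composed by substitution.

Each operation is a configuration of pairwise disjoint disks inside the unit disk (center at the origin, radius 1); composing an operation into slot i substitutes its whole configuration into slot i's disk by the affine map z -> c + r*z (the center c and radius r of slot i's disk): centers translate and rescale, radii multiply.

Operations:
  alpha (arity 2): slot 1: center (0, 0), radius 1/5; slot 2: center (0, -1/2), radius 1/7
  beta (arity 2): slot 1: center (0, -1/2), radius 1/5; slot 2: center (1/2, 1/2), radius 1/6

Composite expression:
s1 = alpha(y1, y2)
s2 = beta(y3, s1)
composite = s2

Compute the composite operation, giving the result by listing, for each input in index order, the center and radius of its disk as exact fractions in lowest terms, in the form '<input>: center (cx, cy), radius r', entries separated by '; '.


y1: center (1/2, 1/2), radius 1/30; y2: center (1/2, 5/12), radius 1/42; y3: center (0, -1/2), radius 1/5


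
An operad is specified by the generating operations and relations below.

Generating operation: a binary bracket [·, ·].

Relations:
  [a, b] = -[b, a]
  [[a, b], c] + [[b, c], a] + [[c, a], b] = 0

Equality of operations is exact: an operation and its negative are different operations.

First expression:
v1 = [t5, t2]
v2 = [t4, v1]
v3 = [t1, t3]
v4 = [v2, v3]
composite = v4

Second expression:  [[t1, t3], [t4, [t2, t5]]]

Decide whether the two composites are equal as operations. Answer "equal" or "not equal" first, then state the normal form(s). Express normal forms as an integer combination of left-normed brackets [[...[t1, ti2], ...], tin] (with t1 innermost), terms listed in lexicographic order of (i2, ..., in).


equal — both sides give -[[[[t1, t3], t2], t5], t4] + [[[[t1, t3], t4], t2], t5] - [[[[t1, t3], t4], t5], t2] + [[[[t1, t3], t5], t2], t4]

The first expression, normalized: -[[[[t1, t3], t2], t5], t4] + [[[[t1, t3], t4], t2], t5] - [[[[t1, t3], t4], t5], t2] + [[[[t1, t3], t5], t2], t4]
The second expression, normalized: -[[[[t1, t3], t2], t5], t4] + [[[[t1, t3], t4], t2], t5] - [[[[t1, t3], t4], t5], t2] + [[[[t1, t3], t5], t2], t4]
Both agree, so they are equal.


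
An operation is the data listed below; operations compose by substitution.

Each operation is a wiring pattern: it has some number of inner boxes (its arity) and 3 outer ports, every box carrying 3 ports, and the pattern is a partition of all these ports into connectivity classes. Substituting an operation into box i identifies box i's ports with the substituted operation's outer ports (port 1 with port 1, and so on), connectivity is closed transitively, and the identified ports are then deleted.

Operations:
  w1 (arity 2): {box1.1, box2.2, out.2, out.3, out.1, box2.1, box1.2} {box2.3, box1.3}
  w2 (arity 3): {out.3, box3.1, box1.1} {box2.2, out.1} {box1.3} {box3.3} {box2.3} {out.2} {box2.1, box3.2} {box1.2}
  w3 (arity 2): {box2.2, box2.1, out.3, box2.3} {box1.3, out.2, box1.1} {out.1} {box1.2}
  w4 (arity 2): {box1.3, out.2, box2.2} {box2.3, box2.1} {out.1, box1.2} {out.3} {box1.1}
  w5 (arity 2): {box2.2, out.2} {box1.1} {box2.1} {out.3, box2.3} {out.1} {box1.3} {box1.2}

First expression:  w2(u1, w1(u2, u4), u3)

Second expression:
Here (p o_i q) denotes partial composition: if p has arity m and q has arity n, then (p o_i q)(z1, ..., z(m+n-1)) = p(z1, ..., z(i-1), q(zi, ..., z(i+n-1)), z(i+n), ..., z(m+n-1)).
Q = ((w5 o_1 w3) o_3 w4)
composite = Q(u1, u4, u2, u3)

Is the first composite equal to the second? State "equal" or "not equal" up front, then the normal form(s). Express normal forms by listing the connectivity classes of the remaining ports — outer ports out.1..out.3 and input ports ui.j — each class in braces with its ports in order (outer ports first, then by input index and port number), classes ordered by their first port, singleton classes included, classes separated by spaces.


not equal: they reduce to {out.1, u2.1, u2.2, u3.2, u4.1, u4.2} {out.2} {out.3, u1.1, u3.1} {u1.2} {u1.3} {u2.3, u4.3} {u3.3} and {out.1} {out.2, u2.3, u3.2} {out.3} {u1.1, u1.3} {u1.2} {u2.1} {u2.2} {u3.1, u3.3} {u4.1, u4.2, u4.3}

The first expression, normalized: {out.1, u2.1, u2.2, u3.2, u4.1, u4.2} {out.2} {out.3, u1.1, u3.1} {u1.2} {u1.3} {u2.3, u4.3} {u3.3}
The second expression, normalized: {out.1} {out.2, u2.3, u3.2} {out.3} {u1.1, u1.3} {u1.2} {u2.1} {u2.2} {u3.1, u3.3} {u4.1, u4.2, u4.3}
They disagree, so not equal.


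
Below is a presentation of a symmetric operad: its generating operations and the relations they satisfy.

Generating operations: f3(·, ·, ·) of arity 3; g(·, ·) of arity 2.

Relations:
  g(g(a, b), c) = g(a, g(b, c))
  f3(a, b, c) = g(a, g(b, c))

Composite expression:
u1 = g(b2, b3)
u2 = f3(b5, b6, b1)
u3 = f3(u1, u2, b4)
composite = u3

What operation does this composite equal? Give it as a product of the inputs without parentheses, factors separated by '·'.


b2 · b3 · b5 · b6 · b1 · b4

Under associativity of f3, the answer is the b's in reading order.
g(b2, b3) flattens to b2 · b3
f3(b5, b6, b1) flattens to b5 · b6 · b1
f3(g(b2, b3), f3(b5, b6, b1), b4) flattens to b2 · b3 · b5 · b6 · b1 · b4


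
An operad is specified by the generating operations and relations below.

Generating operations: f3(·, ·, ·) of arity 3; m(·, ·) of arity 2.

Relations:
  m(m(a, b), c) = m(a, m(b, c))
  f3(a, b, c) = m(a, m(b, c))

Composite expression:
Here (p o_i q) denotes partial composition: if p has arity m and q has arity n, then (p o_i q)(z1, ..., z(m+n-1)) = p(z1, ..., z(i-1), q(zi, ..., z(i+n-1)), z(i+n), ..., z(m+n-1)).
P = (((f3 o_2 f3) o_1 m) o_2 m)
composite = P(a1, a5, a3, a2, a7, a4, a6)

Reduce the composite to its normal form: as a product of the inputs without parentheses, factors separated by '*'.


a1 * a5 * a3 * a2 * a7 * a4 * a6

The f3-tree's shape is irrelevant; the a-reading-order decides.
m(a5, a3) reduces to a5 * a3
m(a1, m(a5, a3)) reduces to a1 * a5 * a3
f3(a2, a7, a4) reduces to a2 * a7 * a4
f3(m(a1, m(a5, a3)), f3(a2, a7, a4), a6) reduces to a1 * a5 * a3 * a2 * a7 * a4 * a6


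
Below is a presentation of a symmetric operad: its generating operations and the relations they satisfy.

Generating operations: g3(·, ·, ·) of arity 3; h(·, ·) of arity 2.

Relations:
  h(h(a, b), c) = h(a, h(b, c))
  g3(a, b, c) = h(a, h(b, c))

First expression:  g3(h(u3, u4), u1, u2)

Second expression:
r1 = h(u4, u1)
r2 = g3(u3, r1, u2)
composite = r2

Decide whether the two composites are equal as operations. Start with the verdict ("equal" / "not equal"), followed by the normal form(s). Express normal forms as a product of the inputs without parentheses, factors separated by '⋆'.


The first expression reduces to u3 ⋆ u4 ⋆ u1 ⋆ u2
The second expression reduces to u3 ⋆ u4 ⋆ u1 ⋆ u2
Identical normal forms: equal.

equal — both sides give u3 ⋆ u4 ⋆ u1 ⋆ u2


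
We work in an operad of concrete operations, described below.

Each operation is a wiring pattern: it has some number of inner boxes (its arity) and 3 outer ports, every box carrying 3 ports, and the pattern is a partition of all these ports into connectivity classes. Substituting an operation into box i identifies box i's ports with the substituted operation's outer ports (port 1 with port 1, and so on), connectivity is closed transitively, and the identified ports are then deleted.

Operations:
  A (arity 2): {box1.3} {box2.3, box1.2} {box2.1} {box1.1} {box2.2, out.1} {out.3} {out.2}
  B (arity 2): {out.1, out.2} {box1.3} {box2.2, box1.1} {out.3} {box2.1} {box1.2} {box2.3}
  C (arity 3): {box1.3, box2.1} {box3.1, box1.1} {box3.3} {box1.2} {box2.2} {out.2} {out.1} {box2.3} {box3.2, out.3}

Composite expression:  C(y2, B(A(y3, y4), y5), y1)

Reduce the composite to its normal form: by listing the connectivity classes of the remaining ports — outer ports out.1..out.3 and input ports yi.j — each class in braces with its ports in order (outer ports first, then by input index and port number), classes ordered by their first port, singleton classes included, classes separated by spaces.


Two ports join when wires chain via C-identified ports.
composing A on (y3, y4), with out.j its own outer ports: {out.1, y4.2} {out.2} {out.3} {y3.1} {y3.2, y4.3} {y3.3} {y4.1}
composing B on (y3, y4, y5), with out.j its own outer ports: {out.1, out.2} {out.3} {y3.1} {y3.2, y4.3} {y3.3} {y4.1} {y4.2, y5.2} {y5.1} {y5.3}
composing C on (y2, y3, y4, y5, y1), with out.j its own outer ports: {out.1} {out.2} {out.3, y1.2} {y1.1, y2.1} {y1.3} {y2.2} {y2.3} {y3.1} {y3.2, y4.3} {y3.3} {y4.1} {y4.2, y5.2} {y5.1} {y5.3}

{out.1} {out.2} {out.3, y1.2} {y1.1, y2.1} {y1.3} {y2.2} {y2.3} {y3.1} {y3.2, y4.3} {y3.3} {y4.1} {y4.2, y5.2} {y5.1} {y5.3}


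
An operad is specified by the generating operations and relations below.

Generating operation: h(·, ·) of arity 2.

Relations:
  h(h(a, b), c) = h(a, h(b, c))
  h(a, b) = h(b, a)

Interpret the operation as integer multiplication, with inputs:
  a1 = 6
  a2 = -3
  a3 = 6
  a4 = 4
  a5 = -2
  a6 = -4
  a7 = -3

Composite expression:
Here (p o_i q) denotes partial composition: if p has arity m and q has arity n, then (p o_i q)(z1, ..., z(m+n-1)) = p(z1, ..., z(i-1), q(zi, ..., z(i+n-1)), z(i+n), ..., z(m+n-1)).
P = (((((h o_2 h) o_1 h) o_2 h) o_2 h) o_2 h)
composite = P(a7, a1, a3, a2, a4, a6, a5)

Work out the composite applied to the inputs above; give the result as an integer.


10368


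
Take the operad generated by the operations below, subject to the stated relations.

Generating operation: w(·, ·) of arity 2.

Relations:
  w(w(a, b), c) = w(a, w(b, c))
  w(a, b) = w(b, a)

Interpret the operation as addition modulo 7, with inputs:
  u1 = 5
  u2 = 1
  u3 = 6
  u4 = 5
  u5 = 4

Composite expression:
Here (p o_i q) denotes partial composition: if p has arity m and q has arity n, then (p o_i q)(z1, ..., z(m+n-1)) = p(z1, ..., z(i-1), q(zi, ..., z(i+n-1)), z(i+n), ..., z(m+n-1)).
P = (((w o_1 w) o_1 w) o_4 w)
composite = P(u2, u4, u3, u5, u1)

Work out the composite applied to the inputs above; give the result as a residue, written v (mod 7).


0 (mod 7)

w(u2, u4) = 6
w(w(u2, u4), u3) = 5
w(u5, u1) = 2
w(w(w(u2, u4), u3), w(u5, u1)) = 0


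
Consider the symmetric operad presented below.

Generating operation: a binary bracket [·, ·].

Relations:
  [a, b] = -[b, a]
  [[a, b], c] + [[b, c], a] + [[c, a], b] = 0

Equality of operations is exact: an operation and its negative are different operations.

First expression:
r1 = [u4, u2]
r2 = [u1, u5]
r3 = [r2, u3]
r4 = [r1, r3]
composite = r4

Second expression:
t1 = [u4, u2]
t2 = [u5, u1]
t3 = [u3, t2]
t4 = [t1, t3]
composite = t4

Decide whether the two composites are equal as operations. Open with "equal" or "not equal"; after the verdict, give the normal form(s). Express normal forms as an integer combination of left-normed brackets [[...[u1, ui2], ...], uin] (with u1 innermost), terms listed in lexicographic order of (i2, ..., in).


equal — both sides give [[[[u1, u5], u3], u2], u4] - [[[[u1, u5], u3], u4], u2]

The first composite normalizes to [[[[u1, u5], u3], u2], u4] - [[[[u1, u5], u3], u4], u2]
The second composite normalizes to [[[[u1, u5], u3], u2], u4] - [[[[u1, u5], u3], u4], u2]
Both agree, so they are equal.


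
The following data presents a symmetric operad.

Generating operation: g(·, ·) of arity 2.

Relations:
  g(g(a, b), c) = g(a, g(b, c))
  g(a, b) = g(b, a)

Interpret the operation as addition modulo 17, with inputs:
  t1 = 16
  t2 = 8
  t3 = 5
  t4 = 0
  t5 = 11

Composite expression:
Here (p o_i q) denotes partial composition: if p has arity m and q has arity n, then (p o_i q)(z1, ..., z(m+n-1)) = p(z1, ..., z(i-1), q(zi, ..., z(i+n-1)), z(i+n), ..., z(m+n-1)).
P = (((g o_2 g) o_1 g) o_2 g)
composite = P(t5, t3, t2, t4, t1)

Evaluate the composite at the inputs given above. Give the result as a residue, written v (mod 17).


6 (mod 17)

g(t3, t2) = 13
g(t5, g(t3, t2)) = 7
g(t4, t1) = 16
g(g(t5, g(t3, t2)), g(t4, t1)) = 6


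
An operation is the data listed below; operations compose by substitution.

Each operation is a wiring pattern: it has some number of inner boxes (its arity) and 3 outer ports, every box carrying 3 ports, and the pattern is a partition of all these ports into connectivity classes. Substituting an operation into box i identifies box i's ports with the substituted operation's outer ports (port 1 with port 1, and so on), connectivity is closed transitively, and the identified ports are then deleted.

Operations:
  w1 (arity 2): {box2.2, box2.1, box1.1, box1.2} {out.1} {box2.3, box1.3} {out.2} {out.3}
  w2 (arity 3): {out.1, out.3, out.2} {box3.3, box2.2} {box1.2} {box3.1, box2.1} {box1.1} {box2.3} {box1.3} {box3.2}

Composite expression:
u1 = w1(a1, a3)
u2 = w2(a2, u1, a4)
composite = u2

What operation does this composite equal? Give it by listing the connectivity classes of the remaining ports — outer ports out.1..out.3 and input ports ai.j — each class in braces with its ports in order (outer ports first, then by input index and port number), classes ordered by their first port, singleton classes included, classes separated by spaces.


{out.1, out.2, out.3} {a1.1, a1.2, a3.1, a3.2} {a1.3, a3.3} {a2.1} {a2.2} {a2.3} {a4.1} {a4.2} {a4.3}

Two ports join when wires chain via w2-identified ports.
stage w1: inputs (a1, a3), connectivity {out.1} {out.2} {out.3} {a1.1, a1.2, a3.1, a3.2} {a1.3, a3.3}, out.j its boundary
stage w2: inputs (a2, a1, a3, a4), connectivity {out.1, out.2, out.3} {a1.1, a1.2, a3.1, a3.2} {a1.3, a3.3} {a2.1} {a2.2} {a2.3} {a4.1} {a4.2} {a4.3}, out.j its boundary


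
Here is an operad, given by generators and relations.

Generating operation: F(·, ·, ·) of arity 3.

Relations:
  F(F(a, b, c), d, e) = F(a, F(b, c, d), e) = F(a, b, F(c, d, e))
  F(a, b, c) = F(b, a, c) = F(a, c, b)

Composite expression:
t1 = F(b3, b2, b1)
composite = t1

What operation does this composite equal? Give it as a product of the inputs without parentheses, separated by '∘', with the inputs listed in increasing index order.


b1 ∘ b2 ∘ b3

Shape and order are irrelevant to F; the b-input set decides.
F(b3, b2, b1) flattens to b3 ∘ b2 ∘ b1
commutativity sorts the factors: b1 ∘ b2 ∘ b3


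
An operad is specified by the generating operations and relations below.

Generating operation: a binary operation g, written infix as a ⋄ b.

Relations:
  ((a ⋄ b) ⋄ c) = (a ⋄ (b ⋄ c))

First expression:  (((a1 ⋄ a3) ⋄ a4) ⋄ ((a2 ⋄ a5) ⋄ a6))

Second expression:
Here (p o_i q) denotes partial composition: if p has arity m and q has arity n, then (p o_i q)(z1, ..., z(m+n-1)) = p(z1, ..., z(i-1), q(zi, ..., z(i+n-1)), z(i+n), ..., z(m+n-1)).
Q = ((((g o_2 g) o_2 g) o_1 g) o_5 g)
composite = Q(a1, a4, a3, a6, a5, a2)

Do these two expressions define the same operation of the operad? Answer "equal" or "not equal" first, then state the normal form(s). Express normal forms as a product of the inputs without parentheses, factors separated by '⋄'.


not equal — first a1 ⋄ a3 ⋄ a4 ⋄ a2 ⋄ a5 ⋄ a6, second a1 ⋄ a4 ⋄ a3 ⋄ a6 ⋄ a5 ⋄ a2


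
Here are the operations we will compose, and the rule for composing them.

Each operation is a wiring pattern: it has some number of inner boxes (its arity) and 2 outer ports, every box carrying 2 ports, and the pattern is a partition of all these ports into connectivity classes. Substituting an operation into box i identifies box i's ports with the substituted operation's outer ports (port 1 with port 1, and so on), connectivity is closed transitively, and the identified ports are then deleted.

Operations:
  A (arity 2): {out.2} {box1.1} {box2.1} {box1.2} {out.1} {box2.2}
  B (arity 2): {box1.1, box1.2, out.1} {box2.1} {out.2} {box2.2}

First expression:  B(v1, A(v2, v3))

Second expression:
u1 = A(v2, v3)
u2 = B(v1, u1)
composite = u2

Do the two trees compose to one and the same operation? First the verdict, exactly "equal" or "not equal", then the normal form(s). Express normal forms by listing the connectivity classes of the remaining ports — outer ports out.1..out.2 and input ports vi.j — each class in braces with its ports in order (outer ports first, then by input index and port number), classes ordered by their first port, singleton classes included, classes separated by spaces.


equal; both compose to {out.1, v1.1, v1.2} {out.2} {v2.1} {v2.2} {v3.1} {v3.2}

The first composite normalizes to {out.1, v1.1, v1.2} {out.2} {v2.1} {v2.2} {v3.1} {v3.2}
The second composite normalizes to {out.1, v1.1, v1.2} {out.2} {v2.1} {v2.2} {v3.1} {v3.2}
The normal forms match — equal.


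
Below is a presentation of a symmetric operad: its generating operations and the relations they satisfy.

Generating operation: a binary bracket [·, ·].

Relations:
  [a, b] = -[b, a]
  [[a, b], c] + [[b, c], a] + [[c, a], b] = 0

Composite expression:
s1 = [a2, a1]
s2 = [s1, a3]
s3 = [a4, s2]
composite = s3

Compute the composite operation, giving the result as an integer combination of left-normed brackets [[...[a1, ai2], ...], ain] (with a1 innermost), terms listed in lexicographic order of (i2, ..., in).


[[[a1, a2], a3], a4]

Antisymmetry and Jacobi reduce to a1-anchored left-normed brackets.
Composite bracket: [a4, [[a2, a1], a3]]
Each bracket splits as ab - ba, giving 8 signed words (2^3 = 8).
Coefficients come from the a1-initial words:
  from a1a2a3a4, sign +1: term +[[[a1, a2], a3], a4]


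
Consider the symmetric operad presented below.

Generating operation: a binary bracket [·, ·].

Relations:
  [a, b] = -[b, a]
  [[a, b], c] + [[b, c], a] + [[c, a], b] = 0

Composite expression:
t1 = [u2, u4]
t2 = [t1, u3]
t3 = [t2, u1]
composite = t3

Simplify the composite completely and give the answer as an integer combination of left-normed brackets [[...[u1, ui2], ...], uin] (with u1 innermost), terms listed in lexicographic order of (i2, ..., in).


-[[[u1, u2], u4], u3] + [[[u1, u3], u2], u4] - [[[u1, u3], u4], u2] + [[[u1, u4], u2], u3]

A multilinear Lie element is pinned by u1-initial words (u1 innermost).
Composite bracket: [[[u2, u4], u3], u1]
Under [a, b] = ab - ba we get 8 signed associative words (2^3 = 8).
Keep just the words that open with u1:
  sign of u1u2u4u3 is -1, so it contributes -[[[u1, u2], u4], u3]
  sign of u1u3u2u4 is +1, so it contributes +[[[u1, u3], u2], u4]
  sign of u1u3u4u2 is -1, so it contributes -[[[u1, u3], u4], u2]
  sign of u1u4u2u3 is +1, so it contributes +[[[u1, u4], u2], u3]


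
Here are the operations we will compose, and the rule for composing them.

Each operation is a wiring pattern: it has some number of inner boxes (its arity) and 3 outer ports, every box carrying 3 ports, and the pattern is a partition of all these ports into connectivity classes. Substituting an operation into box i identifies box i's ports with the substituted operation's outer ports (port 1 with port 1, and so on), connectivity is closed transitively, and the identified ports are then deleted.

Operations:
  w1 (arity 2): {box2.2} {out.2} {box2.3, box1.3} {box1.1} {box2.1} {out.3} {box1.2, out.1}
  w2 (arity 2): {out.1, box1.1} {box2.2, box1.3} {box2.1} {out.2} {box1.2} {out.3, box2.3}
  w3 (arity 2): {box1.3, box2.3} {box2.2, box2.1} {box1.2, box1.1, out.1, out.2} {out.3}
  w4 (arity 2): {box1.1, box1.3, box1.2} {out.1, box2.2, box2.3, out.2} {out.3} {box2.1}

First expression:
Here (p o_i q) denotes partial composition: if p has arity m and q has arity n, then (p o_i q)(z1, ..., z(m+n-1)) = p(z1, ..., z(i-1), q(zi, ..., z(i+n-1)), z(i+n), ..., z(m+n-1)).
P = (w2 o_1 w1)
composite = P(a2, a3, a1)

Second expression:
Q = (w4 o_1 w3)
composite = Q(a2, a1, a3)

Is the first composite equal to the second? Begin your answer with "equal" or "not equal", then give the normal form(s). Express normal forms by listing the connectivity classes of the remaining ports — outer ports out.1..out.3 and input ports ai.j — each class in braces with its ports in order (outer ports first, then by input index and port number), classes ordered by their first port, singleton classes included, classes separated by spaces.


not equal: they reduce to {out.1, a2.2} {out.2} {out.3, a1.3} {a1.1} {a1.2} {a2.1} {a2.3, a3.3} {a3.1} {a3.2} and {out.1, out.2, a3.2, a3.3} {out.3} {a1.1, a1.2} {a1.3, a2.3} {a2.1, a2.2} {a3.1}

Reducing the first expression gives {out.1, a2.2} {out.2} {out.3, a1.3} {a1.1} {a1.2} {a2.1} {a2.3, a3.3} {a3.1} {a3.2}
Reducing the second expression gives {out.1, out.2, a3.2, a3.3} {out.3} {a1.1, a1.2} {a1.3, a2.3} {a2.1, a2.2} {a3.1}
Different reductions; not equal.


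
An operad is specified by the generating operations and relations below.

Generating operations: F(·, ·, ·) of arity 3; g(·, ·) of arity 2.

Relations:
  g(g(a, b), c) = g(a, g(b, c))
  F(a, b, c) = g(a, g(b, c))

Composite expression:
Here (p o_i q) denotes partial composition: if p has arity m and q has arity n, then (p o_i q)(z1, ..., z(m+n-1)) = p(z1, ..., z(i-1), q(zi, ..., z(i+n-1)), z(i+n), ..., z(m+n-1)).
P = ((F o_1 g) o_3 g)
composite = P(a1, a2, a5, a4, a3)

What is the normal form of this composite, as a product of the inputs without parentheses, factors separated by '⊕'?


a1 ⊕ a2 ⊕ a5 ⊕ a4 ⊕ a3

Under associativity of F, the answer is the a's in reading order.
g(a1, a2) linearizes to a1 ⊕ a2
g(a5, a4) linearizes to a5 ⊕ a4
F(g(a1, a2), g(a5, a4), a3) linearizes to a1 ⊕ a2 ⊕ a5 ⊕ a4 ⊕ a3


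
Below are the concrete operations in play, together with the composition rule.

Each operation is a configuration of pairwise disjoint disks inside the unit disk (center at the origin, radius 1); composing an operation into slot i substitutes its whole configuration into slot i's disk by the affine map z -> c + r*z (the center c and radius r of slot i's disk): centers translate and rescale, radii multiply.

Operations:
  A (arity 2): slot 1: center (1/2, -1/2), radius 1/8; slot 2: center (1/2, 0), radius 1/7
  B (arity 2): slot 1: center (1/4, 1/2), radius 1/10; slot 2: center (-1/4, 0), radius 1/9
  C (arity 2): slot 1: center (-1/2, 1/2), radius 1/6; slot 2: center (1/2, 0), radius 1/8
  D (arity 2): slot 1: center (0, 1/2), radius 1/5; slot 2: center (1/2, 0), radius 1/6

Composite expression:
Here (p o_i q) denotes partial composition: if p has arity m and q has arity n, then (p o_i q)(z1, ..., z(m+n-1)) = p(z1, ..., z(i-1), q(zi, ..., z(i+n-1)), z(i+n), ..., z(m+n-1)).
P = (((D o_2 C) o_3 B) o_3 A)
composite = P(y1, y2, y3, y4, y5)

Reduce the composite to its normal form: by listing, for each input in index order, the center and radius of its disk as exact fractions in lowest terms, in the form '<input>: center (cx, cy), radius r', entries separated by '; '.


Follow each y-input down from D: c' goes to c + r*c', radius to r*r'.
for y1, the 1-step affine chain lands on center (0, 1/2), radius 1/5
for y2, the 2-step affine chain lands on center (5/12, 1/12), radius 1/36
for y3, the 4-step affine chain lands on center (283/480, 3/320), radius 1/3840
for y4, the 4-step affine chain lands on center (283/480, 1/96), radius 1/3360
for y5, the 3-step affine chain lands on center (37/64, 0), radius 1/432

y1: center (0, 1/2), radius 1/5; y2: center (5/12, 1/12), radius 1/36; y3: center (283/480, 3/320), radius 1/3840; y4: center (283/480, 1/96), radius 1/3360; y5: center (37/64, 0), radius 1/432


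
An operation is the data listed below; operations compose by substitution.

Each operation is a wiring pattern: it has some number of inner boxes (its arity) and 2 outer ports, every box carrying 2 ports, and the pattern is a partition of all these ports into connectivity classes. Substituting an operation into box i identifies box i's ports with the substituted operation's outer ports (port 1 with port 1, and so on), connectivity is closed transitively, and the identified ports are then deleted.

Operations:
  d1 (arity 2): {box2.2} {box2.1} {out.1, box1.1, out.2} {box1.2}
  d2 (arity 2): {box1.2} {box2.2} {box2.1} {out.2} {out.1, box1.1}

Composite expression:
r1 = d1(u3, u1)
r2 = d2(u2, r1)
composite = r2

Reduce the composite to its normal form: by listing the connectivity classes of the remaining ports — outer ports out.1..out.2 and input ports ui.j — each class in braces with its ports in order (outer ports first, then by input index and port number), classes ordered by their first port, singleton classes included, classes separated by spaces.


Two ports join when wires chain via d2-identified ports.
composing d1 on (u3, u1), with out.j its own outer ports: {out.1, out.2, u3.1} {u1.1} {u1.2} {u3.2}
composing d2 on (u2, u3, u1), with out.j its own outer ports: {out.1, u2.1} {out.2} {u1.1} {u1.2} {u2.2} {u3.1} {u3.2}

{out.1, u2.1} {out.2} {u1.1} {u1.2} {u2.2} {u3.1} {u3.2}


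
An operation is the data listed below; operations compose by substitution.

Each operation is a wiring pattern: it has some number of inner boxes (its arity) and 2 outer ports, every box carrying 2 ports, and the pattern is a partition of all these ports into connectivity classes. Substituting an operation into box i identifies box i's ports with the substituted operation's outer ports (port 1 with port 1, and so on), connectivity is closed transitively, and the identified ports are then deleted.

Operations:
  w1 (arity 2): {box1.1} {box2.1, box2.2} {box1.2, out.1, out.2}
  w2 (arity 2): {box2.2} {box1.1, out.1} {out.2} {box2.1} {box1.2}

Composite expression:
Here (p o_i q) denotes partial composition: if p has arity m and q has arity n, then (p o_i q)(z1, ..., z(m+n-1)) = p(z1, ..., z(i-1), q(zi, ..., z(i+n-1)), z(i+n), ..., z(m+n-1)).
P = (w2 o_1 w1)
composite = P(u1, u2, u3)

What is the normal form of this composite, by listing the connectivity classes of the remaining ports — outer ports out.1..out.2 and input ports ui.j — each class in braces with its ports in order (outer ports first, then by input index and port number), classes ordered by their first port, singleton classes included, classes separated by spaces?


{out.1, u1.2} {out.2} {u1.1} {u2.1, u2.2} {u3.1} {u3.2}

Two ports join when wires chain via w2-identified ports.
through w1, on inputs (u1, u2): {out.1, out.2, u1.2} {u1.1} {u2.1, u2.2} (out.j = stage outer ports)
through w2, on inputs (u1, u2, u3): {out.1, u1.2} {out.2} {u1.1} {u2.1, u2.2} {u3.1} {u3.2} (out.j = stage outer ports)
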